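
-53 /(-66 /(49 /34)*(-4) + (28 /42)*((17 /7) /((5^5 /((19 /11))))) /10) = -1339078125 /4628252261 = -0.29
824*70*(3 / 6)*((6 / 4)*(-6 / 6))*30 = -1297800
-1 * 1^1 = -1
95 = 95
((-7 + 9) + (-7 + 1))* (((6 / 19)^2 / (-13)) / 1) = 144 / 4693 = 0.03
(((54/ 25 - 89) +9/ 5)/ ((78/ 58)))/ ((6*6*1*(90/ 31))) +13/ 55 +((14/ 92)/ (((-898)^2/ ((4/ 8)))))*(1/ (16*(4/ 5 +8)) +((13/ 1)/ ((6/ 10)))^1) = -7603228177892591/ 20623995190656000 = -0.37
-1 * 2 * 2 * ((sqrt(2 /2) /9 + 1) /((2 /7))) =-140 /9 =-15.56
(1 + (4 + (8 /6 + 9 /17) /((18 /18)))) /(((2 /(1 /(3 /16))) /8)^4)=5872025600 /4131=1421453.79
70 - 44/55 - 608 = -2694/5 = -538.80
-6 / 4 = -3 / 2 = -1.50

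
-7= -7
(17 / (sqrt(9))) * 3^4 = 459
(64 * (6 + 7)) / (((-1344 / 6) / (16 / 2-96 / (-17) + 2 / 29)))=-25116 / 493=-50.95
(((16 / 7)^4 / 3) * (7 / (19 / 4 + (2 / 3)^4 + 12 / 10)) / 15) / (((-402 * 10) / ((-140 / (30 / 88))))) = 11534336 / 163476985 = 0.07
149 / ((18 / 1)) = 149 / 18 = 8.28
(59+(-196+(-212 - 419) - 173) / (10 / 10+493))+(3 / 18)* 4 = 42713 / 741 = 57.64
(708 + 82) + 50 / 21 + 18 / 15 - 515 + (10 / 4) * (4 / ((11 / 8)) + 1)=288.35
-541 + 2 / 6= -1622 / 3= -540.67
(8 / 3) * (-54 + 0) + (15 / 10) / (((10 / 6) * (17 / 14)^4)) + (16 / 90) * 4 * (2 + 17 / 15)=-7969287896 / 56376675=-141.36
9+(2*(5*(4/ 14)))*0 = 9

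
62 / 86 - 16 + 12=-141 / 43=-3.28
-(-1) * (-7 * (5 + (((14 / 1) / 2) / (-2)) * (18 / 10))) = 91 / 10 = 9.10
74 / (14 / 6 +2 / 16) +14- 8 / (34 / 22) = 39042 / 1003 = 38.93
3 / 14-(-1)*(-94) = -93.79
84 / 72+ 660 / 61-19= -2567 / 366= -7.01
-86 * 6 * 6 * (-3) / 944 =9.84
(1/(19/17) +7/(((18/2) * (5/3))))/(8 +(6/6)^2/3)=388/2375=0.16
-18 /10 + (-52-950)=-5019 /5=-1003.80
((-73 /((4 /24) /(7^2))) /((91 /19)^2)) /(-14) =79059 /1183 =66.83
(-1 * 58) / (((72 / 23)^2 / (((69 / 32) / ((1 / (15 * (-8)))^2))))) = -8821075 / 48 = -183772.40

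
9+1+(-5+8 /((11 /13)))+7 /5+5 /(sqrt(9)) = 2891 /165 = 17.52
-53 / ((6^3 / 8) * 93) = -53 / 2511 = -0.02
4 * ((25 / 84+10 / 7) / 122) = 145 / 2562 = 0.06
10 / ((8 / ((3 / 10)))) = 3 / 8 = 0.38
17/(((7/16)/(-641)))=-174352/7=-24907.43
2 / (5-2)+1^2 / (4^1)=11 / 12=0.92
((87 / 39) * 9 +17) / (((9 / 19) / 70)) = 641060 / 117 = 5479.15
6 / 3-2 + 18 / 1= 18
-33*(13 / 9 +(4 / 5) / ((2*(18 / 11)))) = -836 / 15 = -55.73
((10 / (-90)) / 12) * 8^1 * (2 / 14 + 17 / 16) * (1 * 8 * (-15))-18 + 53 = 320 / 7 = 45.71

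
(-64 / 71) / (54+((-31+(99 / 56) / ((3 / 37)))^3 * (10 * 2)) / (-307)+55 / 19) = -16389890048 / 1955795954403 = -0.01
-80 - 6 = -86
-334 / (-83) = 334 / 83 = 4.02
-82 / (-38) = 41 / 19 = 2.16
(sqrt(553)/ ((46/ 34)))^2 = 159817/ 529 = 302.11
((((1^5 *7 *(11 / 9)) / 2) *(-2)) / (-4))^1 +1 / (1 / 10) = 12.14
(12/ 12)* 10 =10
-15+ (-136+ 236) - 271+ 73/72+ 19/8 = -3287/18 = -182.61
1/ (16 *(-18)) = -1/ 288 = -0.00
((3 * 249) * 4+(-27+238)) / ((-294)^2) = 457 / 12348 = 0.04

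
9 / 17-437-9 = -7573 / 17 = -445.47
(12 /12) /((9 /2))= 2 /9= 0.22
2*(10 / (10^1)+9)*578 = 11560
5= 5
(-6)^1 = -6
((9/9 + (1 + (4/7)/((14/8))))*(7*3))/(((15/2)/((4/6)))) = 152/35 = 4.34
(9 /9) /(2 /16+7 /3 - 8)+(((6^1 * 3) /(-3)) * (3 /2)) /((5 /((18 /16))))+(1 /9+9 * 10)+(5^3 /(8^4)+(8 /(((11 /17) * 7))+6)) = 25807127551 /269660160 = 95.70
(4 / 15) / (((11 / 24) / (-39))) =-1248 / 55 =-22.69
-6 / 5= -1.20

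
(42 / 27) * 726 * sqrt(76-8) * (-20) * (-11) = 1490720 * sqrt(17) / 3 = 2048798.67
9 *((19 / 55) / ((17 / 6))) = 1026 / 935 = 1.10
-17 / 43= -0.40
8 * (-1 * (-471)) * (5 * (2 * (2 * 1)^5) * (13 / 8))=1959360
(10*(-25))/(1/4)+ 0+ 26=-974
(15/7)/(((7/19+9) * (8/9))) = 2565/9968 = 0.26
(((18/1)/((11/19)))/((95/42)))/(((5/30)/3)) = 13608/55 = 247.42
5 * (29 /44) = 145 /44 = 3.30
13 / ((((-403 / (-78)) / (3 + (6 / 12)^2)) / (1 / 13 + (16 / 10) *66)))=267891 / 310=864.16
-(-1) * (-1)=-1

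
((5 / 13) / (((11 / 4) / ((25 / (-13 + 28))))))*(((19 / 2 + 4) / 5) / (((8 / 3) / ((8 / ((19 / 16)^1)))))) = 4320 / 2717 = 1.59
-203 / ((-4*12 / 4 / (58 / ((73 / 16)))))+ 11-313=-19042 / 219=-86.95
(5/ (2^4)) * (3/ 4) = 15/ 64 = 0.23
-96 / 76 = -24 / 19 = -1.26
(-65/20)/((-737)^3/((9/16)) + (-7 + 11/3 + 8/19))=2223/486783714440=0.00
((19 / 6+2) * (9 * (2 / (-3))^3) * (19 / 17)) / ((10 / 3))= -1178 / 255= -4.62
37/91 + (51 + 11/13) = 4755/91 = 52.25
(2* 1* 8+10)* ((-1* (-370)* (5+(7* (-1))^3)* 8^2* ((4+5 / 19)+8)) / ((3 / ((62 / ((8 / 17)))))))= -6388196863360 / 57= -112073629181.75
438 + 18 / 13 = 5712 / 13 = 439.38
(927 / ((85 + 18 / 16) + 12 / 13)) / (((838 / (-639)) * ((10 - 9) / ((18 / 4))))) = -138610602 / 3793207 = -36.54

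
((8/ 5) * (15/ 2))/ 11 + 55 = 617/ 11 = 56.09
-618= -618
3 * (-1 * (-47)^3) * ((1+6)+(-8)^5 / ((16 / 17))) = -10841924421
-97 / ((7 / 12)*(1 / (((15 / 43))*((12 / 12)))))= -17460 / 301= -58.01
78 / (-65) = -6 / 5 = -1.20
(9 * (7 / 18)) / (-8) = -7 / 16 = -0.44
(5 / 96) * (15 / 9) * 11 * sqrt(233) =275 * sqrt(233) / 288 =14.58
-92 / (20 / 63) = -1449 / 5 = -289.80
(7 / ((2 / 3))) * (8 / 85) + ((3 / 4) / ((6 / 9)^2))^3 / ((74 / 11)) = 43864341 / 25763840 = 1.70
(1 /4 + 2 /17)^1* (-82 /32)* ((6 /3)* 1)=-1025 /544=-1.88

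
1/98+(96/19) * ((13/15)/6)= 20669/27930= 0.74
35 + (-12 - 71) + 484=436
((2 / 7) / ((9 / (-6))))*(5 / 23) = -20 / 483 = -0.04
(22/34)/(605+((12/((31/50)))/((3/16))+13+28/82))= 13981/15590904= 0.00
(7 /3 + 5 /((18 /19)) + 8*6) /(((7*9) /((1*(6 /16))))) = 0.33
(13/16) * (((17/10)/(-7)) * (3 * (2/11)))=-663/6160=-0.11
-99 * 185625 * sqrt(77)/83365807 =-18376875 * sqrt(77)/83365807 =-1.93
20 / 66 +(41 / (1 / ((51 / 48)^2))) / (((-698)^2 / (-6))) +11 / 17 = 33219063829 / 34985144832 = 0.95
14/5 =2.80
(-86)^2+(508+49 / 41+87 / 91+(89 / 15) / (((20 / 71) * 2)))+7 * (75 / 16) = 35591480503 / 4477200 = 7949.50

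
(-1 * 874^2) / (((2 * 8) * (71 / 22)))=-2100659 / 142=-14793.37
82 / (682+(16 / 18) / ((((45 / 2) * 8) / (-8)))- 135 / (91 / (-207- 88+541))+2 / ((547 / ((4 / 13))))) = 0.26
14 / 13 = 1.08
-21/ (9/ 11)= -77/ 3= -25.67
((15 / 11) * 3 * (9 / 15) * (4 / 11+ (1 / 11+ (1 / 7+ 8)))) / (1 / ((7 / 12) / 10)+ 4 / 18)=80433 / 66187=1.22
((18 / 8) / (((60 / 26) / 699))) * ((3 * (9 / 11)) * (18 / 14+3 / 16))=2208141 / 896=2464.44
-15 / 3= -5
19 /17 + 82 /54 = 2.64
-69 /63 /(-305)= 23 /6405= 0.00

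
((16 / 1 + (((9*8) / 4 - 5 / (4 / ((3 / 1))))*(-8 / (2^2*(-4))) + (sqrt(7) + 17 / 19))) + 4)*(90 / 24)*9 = 135*sqrt(7) / 4 + 574965 / 608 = 1034.96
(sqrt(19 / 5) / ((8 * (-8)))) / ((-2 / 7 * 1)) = 0.11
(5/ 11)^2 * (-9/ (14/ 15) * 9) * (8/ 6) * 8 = -162000/ 847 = -191.26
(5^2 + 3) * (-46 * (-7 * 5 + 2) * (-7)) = -297528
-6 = -6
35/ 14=5/ 2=2.50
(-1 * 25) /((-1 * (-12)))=-25 /12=-2.08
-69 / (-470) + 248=116629 / 470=248.15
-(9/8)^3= -729/512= -1.42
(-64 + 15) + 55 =6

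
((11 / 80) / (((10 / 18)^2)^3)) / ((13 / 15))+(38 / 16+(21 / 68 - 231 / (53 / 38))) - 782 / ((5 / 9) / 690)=-2844506567258497 / 2928250000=-971401.54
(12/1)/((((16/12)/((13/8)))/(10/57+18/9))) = 1209/38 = 31.82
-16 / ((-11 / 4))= 5.82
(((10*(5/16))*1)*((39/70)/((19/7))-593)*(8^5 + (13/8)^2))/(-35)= 1734487.79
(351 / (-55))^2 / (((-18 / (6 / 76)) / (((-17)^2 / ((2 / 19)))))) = -11868363 / 24200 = -490.43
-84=-84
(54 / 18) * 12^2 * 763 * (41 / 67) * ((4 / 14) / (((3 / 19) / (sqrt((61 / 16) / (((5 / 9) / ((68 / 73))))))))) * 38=1393898976 * sqrt(378505) / 24455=35067066.93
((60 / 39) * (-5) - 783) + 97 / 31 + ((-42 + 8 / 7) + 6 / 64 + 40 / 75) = -1120898399 / 1354080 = -827.79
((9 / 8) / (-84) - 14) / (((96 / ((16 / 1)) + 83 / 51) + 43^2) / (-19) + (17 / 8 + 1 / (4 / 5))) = 3041691 / 20477548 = 0.15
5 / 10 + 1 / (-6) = 1 / 3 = 0.33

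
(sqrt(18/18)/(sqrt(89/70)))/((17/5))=5 * sqrt(6230)/1513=0.26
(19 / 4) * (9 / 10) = 171 / 40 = 4.28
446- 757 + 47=-264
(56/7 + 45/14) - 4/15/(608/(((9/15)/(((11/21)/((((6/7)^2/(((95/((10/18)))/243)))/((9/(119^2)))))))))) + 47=39881042/694925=57.39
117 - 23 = 94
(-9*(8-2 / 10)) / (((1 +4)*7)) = -351 / 175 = -2.01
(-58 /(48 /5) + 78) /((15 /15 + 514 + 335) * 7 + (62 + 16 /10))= 8635 /721632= 0.01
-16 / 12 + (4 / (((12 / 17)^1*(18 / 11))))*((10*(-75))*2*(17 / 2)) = -44154.11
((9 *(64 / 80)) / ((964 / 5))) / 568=9 / 136888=0.00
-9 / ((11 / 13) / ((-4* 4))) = 1872 / 11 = 170.18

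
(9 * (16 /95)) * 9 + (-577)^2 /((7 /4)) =126522092 /665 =190258.78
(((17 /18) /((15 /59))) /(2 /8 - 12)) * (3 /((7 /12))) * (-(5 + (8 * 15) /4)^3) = 9829400 /141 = 69712.06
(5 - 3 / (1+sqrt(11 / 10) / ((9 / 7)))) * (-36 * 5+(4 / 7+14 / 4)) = 2647725 / 3794 - 66501 * sqrt(110) / 542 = -588.97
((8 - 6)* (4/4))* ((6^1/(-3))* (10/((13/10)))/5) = -80/13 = -6.15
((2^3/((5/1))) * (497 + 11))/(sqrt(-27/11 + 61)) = 2032 * sqrt(1771)/805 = 106.23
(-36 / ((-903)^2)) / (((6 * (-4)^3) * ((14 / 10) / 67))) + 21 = 1278561647 / 60883872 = 21.00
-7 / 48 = -0.15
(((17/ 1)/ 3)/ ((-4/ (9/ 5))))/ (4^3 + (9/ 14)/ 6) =-357/ 8975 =-0.04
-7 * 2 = -14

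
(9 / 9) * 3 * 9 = 27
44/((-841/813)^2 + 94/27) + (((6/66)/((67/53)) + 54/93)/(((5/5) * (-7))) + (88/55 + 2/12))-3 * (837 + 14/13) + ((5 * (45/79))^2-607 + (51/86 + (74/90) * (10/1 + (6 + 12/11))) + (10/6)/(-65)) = -699561956136983058932419/226603820809936685115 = -3087.16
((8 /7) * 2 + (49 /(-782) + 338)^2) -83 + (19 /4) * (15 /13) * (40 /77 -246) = 758614237429 /6726764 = 112775.51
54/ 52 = 27/ 26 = 1.04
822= 822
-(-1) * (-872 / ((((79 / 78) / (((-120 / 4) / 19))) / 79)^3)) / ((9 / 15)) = 18621420480000 / 6859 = 2714888537.69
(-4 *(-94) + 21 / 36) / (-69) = -4519 / 828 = -5.46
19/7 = 2.71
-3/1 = -3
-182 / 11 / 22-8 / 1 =-1059 / 121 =-8.75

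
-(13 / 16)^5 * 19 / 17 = -0.40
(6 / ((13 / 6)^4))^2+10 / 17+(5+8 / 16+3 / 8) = 725250703695 / 110939378056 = 6.54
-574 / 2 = -287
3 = 3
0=0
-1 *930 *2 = -1860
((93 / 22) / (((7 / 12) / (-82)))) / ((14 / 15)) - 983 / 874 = -300460417 / 471086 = -637.80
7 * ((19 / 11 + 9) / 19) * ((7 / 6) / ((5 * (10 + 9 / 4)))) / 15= 236 / 47025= 0.01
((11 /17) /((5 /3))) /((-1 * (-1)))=33 /85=0.39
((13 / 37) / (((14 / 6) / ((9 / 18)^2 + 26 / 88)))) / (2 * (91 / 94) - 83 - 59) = -10998 / 18754967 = -0.00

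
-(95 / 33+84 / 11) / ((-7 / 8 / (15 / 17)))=10.60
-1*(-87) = 87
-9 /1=-9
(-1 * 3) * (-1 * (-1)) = -3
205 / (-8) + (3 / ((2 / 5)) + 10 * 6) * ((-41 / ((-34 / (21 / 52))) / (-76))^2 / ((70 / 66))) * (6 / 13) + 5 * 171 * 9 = 1800093650325439 / 234711872512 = 7669.38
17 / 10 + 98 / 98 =27 / 10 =2.70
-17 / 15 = -1.13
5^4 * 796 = 497500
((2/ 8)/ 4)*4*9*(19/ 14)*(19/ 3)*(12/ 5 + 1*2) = 11913/ 140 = 85.09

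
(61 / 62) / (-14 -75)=-0.01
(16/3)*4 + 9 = 91/3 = 30.33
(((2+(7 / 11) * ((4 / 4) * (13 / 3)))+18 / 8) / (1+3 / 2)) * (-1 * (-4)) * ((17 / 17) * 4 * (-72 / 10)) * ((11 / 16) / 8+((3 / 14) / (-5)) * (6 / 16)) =-34743 / 1540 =-22.56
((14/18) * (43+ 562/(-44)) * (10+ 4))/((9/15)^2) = 814625/891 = 914.28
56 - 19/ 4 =205/ 4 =51.25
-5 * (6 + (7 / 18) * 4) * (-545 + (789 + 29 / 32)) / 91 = -666145 / 6552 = -101.67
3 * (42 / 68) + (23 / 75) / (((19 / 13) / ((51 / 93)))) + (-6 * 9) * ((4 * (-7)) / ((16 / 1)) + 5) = -130318189 / 750975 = -173.53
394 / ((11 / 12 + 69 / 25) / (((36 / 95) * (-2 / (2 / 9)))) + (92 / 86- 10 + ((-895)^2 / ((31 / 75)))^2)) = 0.00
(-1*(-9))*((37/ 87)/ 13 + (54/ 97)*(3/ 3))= 193989/ 36569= 5.30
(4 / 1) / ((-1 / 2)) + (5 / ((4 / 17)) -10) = 13 / 4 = 3.25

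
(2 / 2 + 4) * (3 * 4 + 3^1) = 75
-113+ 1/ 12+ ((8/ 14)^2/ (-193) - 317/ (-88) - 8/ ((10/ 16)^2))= -8101378451/ 62416200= -129.80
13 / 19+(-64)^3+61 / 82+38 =-408358923 / 1558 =-262104.57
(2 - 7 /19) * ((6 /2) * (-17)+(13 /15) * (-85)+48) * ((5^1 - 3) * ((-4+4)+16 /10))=-22816 /57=-400.28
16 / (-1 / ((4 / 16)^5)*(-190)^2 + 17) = -16 / 36966383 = -0.00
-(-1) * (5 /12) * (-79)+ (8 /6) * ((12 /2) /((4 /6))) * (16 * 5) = 11125 /12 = 927.08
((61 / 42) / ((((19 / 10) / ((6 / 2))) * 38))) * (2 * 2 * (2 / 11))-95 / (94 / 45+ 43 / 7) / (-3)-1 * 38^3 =-54868.11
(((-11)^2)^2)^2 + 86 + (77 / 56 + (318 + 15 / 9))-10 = 5144622673 / 24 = 214359278.04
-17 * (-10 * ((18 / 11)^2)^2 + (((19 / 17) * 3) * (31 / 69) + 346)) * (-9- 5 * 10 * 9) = 2152117.13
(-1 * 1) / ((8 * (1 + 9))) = -1 / 80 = -0.01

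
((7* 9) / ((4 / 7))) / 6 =147 / 8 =18.38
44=44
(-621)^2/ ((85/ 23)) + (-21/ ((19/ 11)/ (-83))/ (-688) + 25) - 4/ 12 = 347913175253/ 3333360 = 104373.12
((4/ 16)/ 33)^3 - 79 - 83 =-372594815/ 2299968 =-162.00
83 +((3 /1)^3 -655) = -545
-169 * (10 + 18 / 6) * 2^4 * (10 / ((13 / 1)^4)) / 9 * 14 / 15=-1.28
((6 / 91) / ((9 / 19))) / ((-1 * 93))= -38 / 25389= -0.00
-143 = -143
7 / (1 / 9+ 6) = 63 / 55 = 1.15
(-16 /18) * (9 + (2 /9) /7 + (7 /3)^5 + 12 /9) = -1082240 /15309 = -70.69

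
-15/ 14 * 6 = -45/ 7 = -6.43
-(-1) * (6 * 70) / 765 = 28 / 51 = 0.55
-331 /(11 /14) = -421.27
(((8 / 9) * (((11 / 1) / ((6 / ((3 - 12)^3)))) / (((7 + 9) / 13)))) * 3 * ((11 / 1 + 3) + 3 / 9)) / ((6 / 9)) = -498069 / 8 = -62258.62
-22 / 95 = -0.23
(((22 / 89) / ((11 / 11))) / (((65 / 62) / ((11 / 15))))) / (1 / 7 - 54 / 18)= -26257 / 433875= -0.06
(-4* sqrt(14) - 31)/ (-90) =2* sqrt(14)/ 45 + 31/ 90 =0.51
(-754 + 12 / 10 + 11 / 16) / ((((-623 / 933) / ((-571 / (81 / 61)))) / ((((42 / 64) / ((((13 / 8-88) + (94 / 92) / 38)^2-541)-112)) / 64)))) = -124469229131620601 / 170496541891791360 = -0.73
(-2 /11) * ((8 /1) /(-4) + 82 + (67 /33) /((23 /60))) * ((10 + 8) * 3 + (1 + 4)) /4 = -636610 /2783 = -228.75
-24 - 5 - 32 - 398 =-459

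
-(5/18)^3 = -125/5832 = -0.02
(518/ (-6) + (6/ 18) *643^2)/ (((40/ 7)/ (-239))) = -23042229/ 4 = -5760557.25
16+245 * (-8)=-1944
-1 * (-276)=276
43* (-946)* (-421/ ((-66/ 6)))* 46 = -71615468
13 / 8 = 1.62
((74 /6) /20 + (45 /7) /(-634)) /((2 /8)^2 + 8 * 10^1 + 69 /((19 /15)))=6137228 /1361323215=0.00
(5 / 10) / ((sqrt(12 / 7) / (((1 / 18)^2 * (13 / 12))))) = 13 * sqrt(21) / 46656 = 0.00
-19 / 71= -0.27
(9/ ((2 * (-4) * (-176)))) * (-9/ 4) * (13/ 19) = -1053/ 107008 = -0.01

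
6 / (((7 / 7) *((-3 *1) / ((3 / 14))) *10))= -3 / 70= -0.04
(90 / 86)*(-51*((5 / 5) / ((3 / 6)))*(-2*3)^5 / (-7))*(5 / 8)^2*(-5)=69710625 / 301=231596.76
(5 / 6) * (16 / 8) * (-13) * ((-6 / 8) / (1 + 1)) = 65 / 8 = 8.12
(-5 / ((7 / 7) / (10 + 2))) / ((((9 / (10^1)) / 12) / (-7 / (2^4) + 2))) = -1250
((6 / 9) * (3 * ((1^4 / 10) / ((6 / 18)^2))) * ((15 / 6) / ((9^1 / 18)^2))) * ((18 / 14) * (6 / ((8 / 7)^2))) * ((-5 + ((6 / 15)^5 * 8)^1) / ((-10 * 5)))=10.46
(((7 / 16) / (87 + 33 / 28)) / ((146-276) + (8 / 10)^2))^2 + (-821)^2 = 286375821382956721 / 424864097856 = 674041.00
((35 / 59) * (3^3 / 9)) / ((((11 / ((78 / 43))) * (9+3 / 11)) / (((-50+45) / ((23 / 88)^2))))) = -52852800 / 22815241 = -2.32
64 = 64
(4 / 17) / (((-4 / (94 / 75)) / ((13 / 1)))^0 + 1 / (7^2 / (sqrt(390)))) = 0.17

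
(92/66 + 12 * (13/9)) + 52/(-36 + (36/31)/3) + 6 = 70639/3036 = 23.27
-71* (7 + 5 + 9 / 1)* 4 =-5964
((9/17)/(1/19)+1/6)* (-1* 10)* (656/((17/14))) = -47894560/867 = -55241.71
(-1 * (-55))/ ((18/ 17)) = 935/ 18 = 51.94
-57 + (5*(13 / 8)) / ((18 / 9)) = -847 / 16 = -52.94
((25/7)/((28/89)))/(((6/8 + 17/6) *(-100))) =-267/8428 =-0.03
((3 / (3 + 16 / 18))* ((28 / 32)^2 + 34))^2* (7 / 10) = 503.49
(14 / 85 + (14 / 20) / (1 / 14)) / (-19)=-847 / 1615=-0.52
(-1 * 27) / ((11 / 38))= -1026 / 11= -93.27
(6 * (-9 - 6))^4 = 65610000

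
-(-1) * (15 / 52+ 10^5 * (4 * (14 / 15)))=58240045 / 156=373333.62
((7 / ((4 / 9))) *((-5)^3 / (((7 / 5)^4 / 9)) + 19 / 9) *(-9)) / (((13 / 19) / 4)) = 1074308526 / 4459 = 240930.37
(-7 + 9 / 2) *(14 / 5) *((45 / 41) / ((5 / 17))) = -1071 / 41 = -26.12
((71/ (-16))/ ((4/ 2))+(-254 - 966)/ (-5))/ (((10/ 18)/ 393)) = 27365769/ 160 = 171036.06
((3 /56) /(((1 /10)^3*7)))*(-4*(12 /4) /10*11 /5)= -990 /49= -20.20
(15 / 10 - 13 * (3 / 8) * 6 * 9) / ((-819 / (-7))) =-349 / 156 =-2.24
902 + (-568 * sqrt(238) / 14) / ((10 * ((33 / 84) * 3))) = 902 -568 * sqrt(238) / 165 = 848.89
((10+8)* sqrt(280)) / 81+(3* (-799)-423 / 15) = -12126 / 5+4* sqrt(70) / 9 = -2421.48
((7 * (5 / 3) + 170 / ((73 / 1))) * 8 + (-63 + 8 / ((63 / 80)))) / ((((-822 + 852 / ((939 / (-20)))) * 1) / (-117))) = 8.23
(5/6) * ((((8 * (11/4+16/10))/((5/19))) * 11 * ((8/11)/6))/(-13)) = -2204/195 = -11.30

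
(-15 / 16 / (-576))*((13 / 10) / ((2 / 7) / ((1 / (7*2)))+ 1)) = 0.00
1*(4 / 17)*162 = 648 / 17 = 38.12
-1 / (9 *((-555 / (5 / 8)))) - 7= -55943 / 7992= -7.00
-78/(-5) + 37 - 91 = -38.40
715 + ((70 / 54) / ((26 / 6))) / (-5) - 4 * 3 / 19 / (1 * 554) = 440238722 / 615771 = 714.94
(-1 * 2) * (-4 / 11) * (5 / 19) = 40 / 209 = 0.19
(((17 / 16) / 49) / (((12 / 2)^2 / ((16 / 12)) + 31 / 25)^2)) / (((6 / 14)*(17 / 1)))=625 / 167474496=0.00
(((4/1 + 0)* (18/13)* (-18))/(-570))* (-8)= -1728/1235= -1.40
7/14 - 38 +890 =1705/2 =852.50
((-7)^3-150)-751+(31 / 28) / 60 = -2089889 / 1680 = -1243.98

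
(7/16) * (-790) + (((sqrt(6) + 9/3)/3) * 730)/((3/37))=27010 * sqrt(6)/9 + 207785/24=16008.90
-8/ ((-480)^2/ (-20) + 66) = 4/ 5727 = 0.00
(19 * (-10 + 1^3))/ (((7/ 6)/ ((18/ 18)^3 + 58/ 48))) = -9063/ 28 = -323.68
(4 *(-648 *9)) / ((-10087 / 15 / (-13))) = -4548960 / 10087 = -450.97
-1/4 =-0.25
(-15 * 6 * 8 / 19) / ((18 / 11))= -440 / 19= -23.16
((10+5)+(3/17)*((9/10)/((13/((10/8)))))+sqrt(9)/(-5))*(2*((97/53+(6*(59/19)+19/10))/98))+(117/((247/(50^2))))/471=889567470723/97831661200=9.09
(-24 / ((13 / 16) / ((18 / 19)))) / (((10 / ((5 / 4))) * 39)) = -288 / 3211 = -0.09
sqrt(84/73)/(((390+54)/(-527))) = -527*sqrt(1533)/16206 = -1.27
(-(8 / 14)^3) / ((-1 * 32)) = 2 / 343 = 0.01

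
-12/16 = -3/4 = -0.75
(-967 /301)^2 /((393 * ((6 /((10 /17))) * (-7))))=-4675445 /12711410901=-0.00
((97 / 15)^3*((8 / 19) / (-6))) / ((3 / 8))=-29205536 / 577125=-50.61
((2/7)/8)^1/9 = 1/252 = 0.00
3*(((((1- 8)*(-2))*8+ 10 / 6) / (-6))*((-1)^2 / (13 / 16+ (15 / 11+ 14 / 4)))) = -30008 / 2997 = -10.01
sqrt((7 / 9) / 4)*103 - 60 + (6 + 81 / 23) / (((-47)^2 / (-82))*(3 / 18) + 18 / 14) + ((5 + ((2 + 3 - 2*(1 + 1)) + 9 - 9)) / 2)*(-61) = -62428851 / 253805 + 103*sqrt(7) / 6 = -200.55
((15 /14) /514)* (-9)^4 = 98415 /7196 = 13.68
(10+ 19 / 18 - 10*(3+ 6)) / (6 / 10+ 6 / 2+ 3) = -7105 / 594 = -11.96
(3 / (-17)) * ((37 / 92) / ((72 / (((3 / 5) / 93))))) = -37 / 5818080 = -0.00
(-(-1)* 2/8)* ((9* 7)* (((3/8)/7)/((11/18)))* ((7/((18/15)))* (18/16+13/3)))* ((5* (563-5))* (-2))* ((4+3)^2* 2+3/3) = -1554246225/64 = -24285097.27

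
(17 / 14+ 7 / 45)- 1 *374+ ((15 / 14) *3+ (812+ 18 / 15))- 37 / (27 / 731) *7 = -6207139 / 945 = -6568.40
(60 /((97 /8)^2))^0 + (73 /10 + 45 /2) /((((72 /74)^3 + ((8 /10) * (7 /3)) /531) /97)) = 1166588913061 /373033324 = 3127.30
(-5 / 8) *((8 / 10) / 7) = -1 / 14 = -0.07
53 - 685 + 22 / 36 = -11365 / 18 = -631.39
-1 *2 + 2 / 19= -36 / 19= -1.89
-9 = -9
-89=-89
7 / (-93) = -7 / 93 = -0.08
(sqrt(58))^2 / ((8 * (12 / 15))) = 145 / 16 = 9.06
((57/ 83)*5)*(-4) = -13.73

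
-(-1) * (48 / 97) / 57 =16 / 1843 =0.01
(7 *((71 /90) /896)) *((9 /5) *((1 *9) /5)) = 639 /32000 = 0.02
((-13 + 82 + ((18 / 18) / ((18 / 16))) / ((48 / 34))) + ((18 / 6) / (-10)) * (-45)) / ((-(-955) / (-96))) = -8.36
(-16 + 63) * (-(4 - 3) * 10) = -470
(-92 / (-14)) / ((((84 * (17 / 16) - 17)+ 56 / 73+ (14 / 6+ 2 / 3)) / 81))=362664 / 51793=7.00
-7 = -7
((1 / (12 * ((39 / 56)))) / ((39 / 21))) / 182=7 / 19773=0.00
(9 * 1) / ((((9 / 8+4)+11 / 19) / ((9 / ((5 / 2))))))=8208 / 1445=5.68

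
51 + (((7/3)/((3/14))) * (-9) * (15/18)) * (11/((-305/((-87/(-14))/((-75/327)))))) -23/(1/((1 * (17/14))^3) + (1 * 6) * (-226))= -292326737299/10155408100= -28.79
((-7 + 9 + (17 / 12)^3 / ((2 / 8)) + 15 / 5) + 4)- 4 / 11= 95083 / 4752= 20.01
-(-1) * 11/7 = 11/7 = 1.57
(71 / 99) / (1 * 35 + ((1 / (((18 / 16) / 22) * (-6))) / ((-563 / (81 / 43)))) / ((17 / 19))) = 29220263 / 1426527729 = 0.02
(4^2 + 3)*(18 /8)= 171 /4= 42.75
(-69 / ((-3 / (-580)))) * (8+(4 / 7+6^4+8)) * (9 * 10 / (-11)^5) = 11031112800 / 1127357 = 9784.93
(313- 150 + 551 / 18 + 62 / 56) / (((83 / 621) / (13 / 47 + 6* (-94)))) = -12815105385 / 15604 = -821270.53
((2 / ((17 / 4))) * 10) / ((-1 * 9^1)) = -80 / 153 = -0.52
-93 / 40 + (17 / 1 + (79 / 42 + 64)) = 80.56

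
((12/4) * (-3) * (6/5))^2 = 2916/25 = 116.64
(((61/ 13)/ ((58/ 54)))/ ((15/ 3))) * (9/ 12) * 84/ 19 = 2.90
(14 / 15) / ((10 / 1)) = 7 / 75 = 0.09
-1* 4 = -4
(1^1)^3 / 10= 1 / 10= 0.10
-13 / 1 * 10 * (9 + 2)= -1430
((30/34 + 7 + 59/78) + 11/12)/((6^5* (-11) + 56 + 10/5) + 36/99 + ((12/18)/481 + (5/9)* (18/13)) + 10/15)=-10313787/92259932144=-0.00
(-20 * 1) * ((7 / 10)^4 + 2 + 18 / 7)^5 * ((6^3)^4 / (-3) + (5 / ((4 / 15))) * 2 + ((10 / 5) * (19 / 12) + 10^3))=1572420425358501516943286690965304283 / 42017500000000000000000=37422988644219.71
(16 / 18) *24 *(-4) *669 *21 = -1198848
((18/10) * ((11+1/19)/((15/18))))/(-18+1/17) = -38556/28975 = -1.33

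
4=4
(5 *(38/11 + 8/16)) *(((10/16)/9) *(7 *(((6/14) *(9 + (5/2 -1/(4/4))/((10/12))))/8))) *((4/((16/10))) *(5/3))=32625/1408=23.17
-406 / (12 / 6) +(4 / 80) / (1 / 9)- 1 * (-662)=9189 / 20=459.45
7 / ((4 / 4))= 7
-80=-80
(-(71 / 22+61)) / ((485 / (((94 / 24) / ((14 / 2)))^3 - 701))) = 5928629447 / 63880320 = 92.81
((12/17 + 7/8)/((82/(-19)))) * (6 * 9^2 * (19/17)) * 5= -94302225/94792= -994.83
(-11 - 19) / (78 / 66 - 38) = 22 / 27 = 0.81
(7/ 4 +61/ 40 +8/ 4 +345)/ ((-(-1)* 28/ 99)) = 1387089/ 1120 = 1238.47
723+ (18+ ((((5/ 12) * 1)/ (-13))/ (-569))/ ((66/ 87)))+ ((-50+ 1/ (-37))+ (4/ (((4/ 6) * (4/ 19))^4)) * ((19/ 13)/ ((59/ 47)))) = 6926094962824393/ 545661422592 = 12693.03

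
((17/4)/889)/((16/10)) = 85/28448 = 0.00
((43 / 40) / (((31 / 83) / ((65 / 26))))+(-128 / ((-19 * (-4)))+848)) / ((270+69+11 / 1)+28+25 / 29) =2.25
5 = 5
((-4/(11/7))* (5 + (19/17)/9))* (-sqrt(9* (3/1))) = 21952* sqrt(3)/561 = 67.78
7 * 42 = 294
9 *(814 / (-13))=-7326 / 13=-563.54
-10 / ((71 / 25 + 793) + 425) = -250 / 30521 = -0.01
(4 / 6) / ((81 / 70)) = 140 / 243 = 0.58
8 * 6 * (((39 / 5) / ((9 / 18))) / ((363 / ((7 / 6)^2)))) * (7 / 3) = 35672 / 5445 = 6.55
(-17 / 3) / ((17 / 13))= -4.33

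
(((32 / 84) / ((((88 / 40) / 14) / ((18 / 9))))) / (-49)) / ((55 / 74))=-2368 / 17787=-0.13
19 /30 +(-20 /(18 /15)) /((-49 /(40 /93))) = 106583 /136710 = 0.78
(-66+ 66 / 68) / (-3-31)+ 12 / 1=16083 / 1156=13.91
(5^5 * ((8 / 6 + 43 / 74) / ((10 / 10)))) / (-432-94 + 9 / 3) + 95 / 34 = -8531545 / 986901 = -8.64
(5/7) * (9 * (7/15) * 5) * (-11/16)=-165/16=-10.31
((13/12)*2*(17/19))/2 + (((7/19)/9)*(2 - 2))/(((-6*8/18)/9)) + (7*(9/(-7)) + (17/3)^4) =6298159/6156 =1023.09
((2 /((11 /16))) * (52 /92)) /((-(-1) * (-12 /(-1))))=104 /759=0.14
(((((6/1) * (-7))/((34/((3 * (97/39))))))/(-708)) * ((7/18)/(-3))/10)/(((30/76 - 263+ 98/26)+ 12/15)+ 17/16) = 90307/137511820557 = 0.00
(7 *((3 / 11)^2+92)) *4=311948 / 121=2578.08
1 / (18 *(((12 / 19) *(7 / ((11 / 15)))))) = 209 / 22680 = 0.01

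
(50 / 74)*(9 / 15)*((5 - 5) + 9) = 135 / 37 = 3.65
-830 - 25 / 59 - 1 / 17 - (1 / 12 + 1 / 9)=-29994085 / 36108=-830.68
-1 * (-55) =55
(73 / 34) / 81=73 / 2754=0.03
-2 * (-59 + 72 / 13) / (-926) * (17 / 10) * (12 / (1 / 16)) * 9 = -2041632 / 6019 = -339.20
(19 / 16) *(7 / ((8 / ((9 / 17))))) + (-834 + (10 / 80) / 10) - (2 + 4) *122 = -17031959 / 10880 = -1565.44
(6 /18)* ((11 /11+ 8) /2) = 3 /2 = 1.50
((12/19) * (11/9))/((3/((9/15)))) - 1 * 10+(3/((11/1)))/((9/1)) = -10257/1045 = -9.82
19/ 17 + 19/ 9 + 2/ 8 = 2129/ 612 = 3.48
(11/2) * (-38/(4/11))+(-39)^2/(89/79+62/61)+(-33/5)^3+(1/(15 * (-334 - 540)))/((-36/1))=-807829010521/5297751000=-152.49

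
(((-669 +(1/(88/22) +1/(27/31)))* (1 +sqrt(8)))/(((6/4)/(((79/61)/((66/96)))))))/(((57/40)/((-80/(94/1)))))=72908531200/145606329 +145817062400* sqrt(2)/145606329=1916.98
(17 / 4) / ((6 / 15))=85 / 8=10.62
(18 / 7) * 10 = 180 / 7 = 25.71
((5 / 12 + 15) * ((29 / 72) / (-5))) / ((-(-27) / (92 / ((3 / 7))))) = -172753 / 17496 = -9.87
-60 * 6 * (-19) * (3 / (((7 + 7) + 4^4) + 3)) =75.16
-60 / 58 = -30 / 29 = -1.03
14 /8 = 7 /4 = 1.75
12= 12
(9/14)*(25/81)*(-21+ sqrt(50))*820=-10250/3+ 51250*sqrt(2)/63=-2266.22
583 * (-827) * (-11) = 5303551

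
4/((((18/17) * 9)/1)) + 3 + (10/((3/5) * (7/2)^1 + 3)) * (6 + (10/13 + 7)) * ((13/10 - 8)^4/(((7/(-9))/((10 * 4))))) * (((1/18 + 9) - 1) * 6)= -16945923567463/125307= -135235250.76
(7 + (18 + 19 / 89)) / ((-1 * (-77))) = 204 / 623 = 0.33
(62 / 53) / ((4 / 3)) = 93 / 106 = 0.88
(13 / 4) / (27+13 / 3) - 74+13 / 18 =-247621 / 3384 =-73.17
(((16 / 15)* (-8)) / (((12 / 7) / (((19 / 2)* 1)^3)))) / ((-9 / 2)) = 384104 / 405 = 948.40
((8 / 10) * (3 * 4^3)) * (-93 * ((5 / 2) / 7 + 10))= -1035648 / 7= -147949.71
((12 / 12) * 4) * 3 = 12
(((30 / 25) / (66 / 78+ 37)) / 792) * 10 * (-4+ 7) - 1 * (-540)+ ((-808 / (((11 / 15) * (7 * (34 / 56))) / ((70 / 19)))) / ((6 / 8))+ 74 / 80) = -732.59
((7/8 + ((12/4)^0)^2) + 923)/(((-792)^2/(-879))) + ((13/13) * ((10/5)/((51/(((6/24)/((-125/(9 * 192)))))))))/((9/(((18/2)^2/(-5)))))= -18698363107/17772480000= -1.05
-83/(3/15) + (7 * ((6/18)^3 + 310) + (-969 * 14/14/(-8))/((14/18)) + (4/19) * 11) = 54965489/28728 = 1913.31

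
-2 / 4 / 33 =-0.02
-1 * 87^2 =-7569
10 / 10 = 1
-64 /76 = -16 /19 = -0.84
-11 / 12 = -0.92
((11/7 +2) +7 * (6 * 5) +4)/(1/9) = 13707/7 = 1958.14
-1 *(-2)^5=32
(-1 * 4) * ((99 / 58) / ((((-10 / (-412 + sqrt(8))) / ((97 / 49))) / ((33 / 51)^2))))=-231.55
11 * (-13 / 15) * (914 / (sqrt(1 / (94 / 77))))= -11882 * sqrt(7238) / 105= -9627.41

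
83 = 83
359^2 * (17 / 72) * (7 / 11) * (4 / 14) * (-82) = -89830057 / 198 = -453687.16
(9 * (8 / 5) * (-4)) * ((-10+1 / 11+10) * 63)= -18144 / 55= -329.89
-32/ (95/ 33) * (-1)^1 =1056/ 95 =11.12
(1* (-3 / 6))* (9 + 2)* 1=-11 / 2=-5.50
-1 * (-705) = 705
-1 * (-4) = 4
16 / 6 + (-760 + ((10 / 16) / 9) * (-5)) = -54553 / 72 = -757.68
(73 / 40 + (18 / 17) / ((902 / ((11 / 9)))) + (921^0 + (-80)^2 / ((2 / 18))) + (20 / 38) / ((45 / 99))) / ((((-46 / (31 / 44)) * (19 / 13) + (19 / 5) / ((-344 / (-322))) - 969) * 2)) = -528776804111491 / 19476501447716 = -27.15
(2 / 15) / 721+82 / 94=0.87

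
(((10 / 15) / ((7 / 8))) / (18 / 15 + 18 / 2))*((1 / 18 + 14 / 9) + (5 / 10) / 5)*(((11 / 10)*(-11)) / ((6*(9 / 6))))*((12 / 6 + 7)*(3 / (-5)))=10648 / 11475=0.93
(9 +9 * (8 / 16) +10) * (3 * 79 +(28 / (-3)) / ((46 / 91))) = 708713 / 138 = 5135.60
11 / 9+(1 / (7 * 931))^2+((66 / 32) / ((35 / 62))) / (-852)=5288591749117 / 4342264587360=1.22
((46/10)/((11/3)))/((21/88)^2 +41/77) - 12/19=1.50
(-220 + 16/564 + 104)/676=-4088/23829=-0.17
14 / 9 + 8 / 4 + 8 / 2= 68 / 9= 7.56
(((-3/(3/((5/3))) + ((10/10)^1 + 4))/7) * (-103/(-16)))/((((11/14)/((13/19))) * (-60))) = -1339/30096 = -0.04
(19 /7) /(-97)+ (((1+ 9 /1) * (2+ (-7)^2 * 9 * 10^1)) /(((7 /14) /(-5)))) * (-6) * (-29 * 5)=-260630076019 /679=-383844000.03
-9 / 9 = -1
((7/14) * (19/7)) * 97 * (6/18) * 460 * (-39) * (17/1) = -93679690/7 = -13382812.86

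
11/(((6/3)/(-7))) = -77/2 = -38.50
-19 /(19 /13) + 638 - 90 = 535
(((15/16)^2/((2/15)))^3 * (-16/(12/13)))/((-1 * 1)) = 166587890625/33554432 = 4964.71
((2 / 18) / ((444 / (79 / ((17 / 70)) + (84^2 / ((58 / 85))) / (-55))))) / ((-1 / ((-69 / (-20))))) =-8561497 / 72234360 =-0.12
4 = 4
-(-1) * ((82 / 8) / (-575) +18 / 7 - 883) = -14175187 / 16100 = -880.45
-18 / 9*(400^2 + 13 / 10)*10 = -3200026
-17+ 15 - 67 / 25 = -117 / 25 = -4.68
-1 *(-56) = 56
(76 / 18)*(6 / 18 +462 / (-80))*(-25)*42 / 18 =434245 / 324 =1340.26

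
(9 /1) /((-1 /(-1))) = 9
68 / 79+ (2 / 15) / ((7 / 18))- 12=-29852 / 2765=-10.80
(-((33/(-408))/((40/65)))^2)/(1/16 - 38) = 20449/44908288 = 0.00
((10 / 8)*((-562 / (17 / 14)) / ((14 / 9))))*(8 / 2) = -25290 / 17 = -1487.65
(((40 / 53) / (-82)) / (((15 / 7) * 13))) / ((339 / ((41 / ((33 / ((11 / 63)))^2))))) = -4 / 3575738439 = -0.00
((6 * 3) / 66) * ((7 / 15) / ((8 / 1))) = 7 / 440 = 0.02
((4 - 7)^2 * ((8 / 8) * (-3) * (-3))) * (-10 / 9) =-90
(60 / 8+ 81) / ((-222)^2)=59 / 32856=0.00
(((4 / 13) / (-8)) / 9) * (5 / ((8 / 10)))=-25 / 936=-0.03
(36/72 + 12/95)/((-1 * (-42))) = 17/1140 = 0.01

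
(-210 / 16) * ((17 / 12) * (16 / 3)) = -595 / 6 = -99.17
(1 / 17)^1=1 / 17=0.06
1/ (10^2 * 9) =1/ 900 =0.00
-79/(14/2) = -79/7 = -11.29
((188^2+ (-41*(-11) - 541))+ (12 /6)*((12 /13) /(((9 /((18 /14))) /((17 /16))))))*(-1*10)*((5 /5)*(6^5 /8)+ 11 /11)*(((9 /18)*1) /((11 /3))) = -13377941715 /286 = -46776019.98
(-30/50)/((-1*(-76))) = -3/380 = -0.01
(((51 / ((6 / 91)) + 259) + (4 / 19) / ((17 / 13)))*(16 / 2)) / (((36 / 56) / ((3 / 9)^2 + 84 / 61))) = 1606374392 / 83997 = 19124.19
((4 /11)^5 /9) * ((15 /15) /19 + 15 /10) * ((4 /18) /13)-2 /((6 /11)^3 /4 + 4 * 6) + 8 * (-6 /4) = -207633779437433 /17183711854881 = -12.08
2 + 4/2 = 4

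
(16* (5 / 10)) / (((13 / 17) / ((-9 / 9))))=-10.46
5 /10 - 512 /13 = -1011 /26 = -38.88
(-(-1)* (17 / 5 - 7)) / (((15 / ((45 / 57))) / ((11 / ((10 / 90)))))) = -1782 / 95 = -18.76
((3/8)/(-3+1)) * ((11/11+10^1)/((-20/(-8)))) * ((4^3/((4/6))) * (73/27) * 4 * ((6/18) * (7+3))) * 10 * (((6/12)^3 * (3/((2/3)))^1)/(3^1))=-5353.33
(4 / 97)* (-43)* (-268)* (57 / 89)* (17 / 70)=22333512 / 302155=73.91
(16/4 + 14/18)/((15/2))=0.64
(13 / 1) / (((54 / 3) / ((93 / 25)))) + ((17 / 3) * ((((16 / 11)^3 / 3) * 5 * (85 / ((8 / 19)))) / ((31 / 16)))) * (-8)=-449772835451 / 18567450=-24223.73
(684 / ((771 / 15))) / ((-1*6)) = -570 / 257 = -2.22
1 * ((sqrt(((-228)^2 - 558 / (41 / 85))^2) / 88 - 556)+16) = 67797 / 1804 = 37.58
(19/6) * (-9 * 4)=-114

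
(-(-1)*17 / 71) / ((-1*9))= -17 / 639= -0.03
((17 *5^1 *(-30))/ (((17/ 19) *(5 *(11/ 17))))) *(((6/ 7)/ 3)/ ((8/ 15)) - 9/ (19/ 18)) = 7038.99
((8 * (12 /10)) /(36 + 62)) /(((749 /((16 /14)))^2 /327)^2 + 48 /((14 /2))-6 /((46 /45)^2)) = 5560609112064 /97935798355792468085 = 0.00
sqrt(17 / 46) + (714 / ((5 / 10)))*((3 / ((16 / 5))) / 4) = 335.30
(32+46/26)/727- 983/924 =-8884697/8732724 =-1.02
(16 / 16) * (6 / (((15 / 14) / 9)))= 252 / 5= 50.40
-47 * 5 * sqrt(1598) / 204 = -235 * sqrt(1598) / 204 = -46.05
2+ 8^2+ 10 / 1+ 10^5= 100076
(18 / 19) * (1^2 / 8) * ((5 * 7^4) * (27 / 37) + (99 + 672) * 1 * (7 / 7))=1586979 / 1406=1128.72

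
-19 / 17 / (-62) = 19 / 1054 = 0.02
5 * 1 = 5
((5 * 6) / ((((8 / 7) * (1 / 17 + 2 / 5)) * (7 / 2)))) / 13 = 425 / 338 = 1.26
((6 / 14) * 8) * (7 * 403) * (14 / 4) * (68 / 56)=41106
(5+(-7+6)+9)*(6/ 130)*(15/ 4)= 9/ 4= 2.25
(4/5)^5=1024/3125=0.33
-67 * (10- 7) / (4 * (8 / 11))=-2211 / 32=-69.09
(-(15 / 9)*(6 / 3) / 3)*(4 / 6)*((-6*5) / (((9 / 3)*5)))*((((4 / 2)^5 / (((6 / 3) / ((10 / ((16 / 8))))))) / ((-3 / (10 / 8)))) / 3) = -4000 / 243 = -16.46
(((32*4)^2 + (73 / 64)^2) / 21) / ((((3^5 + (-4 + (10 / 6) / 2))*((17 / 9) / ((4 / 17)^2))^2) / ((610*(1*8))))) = 3316112276130 / 243137732537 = 13.64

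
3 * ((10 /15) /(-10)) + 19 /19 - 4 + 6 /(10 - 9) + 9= 59 /5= 11.80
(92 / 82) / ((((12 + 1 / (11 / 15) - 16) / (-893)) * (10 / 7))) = 1581503 / 5945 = 266.02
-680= -680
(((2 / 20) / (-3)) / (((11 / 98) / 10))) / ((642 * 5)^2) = -49 / 170017650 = -0.00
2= 2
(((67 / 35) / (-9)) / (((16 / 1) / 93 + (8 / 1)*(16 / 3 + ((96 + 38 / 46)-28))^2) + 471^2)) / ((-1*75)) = 1098733 / 102992702649375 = 0.00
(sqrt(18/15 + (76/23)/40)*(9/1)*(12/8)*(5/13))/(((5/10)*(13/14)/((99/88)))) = 8505*sqrt(2714)/31096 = 14.25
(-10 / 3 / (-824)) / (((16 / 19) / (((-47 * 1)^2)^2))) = 463569695 / 19776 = 23441.02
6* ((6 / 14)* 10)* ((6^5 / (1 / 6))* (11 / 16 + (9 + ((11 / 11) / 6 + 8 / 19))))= 1639550160 / 133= 12327444.81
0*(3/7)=0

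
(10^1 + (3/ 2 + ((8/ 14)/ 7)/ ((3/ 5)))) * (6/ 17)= 3421/ 833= 4.11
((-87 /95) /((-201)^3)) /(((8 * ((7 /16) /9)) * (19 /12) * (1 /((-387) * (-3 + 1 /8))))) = 774387 /3800140505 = 0.00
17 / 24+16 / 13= 605 / 312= 1.94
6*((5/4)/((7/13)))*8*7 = 780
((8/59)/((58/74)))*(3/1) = 888/1711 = 0.52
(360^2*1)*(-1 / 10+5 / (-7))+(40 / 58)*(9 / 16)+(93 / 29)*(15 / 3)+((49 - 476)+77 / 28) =-21505669 / 203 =-105939.26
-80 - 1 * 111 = -191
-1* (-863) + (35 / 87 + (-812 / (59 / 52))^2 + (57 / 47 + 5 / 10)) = 14604907352519 / 28467618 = 513035.81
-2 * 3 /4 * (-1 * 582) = 873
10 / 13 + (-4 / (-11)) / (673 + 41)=39296 / 51051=0.77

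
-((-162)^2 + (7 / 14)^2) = -104977 / 4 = -26244.25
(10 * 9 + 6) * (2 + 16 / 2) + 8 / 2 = 964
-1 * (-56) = 56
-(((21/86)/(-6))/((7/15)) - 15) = 2595/172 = 15.09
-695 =-695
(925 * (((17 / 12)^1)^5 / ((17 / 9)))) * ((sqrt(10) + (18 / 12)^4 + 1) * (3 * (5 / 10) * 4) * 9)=77256925 * sqrt(10) / 512 + 7493921725 / 8192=1391949.13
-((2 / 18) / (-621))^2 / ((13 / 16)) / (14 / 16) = -0.00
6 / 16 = 3 / 8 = 0.38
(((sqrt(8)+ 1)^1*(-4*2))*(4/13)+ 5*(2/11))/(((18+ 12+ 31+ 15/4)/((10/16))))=-160*sqrt(2)/3367 - 15/1001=-0.08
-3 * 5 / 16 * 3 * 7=-315 / 16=-19.69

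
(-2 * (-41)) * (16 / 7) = 1312 / 7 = 187.43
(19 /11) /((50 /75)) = 57 /22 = 2.59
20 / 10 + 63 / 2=67 / 2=33.50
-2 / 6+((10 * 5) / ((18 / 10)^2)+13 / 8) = 10837 / 648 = 16.72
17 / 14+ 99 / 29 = 4.63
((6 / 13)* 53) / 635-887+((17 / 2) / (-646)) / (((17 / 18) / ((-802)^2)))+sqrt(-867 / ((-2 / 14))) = -26258383631 / 2666365+17* sqrt(21) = -9770.10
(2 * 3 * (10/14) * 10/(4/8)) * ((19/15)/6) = 380/21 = 18.10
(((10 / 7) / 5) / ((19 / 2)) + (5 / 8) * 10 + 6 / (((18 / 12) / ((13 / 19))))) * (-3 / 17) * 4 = -14391 / 2261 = -6.36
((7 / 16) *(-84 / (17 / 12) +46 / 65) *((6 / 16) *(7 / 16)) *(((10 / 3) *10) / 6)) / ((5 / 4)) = -1586081 / 84864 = -18.69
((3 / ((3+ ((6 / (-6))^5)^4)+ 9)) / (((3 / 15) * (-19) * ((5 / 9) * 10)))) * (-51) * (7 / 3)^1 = 3213 / 2470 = 1.30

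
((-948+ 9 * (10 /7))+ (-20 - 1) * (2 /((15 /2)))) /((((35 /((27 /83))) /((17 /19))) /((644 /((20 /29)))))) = -10080393678 /1379875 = -7305.29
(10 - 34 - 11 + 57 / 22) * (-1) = 713 / 22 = 32.41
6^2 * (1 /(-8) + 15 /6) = 171 /2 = 85.50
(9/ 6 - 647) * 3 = -3873/ 2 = -1936.50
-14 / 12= -1.17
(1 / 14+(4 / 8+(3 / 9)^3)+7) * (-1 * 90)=-14380 / 21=-684.76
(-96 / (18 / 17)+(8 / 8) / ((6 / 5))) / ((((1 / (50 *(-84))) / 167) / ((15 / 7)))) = 135019500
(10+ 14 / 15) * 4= 656 / 15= 43.73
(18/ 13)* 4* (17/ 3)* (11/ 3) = 1496/ 13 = 115.08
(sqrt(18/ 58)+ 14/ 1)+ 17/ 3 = 3 * sqrt(29)/ 29+ 59/ 3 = 20.22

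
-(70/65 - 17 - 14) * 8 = 3112/13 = 239.38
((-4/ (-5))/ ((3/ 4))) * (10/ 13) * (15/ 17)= 160/ 221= 0.72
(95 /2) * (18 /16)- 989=-14969 /16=-935.56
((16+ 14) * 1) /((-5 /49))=-294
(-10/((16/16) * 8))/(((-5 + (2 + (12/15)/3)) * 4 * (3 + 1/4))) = 75/2132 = 0.04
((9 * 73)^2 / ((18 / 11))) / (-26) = -527571 / 52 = -10145.60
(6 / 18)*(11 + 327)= 338 / 3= 112.67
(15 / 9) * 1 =5 / 3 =1.67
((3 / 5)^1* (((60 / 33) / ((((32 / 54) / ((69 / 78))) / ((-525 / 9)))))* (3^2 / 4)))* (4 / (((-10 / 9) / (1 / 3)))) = 586845 / 2288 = 256.49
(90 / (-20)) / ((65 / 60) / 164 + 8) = -8856 / 15757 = -0.56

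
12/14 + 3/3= 13/7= 1.86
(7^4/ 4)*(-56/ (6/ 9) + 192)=64827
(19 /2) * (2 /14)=19 /14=1.36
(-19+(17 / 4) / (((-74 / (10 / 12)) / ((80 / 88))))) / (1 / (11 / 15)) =-13.97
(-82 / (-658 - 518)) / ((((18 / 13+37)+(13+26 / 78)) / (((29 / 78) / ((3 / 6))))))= 1189 / 1185996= 0.00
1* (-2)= -2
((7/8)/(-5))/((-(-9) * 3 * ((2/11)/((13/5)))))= -1001/10800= -0.09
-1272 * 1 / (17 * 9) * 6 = -848 / 17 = -49.88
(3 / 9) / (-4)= -1 / 12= -0.08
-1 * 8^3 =-512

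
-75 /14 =-5.36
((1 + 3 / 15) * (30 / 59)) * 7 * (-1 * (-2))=504 / 59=8.54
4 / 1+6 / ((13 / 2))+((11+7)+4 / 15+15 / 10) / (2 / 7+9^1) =7.05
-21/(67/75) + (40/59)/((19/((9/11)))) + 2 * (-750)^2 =929429727795/826177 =1124976.52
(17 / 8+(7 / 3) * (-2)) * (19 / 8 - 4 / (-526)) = -101931 / 16832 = -6.06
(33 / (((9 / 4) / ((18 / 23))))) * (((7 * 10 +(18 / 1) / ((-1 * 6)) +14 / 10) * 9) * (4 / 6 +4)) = 3792096 / 115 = 32974.75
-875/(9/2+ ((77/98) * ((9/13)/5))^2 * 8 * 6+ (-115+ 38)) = 362293750/29783401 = 12.16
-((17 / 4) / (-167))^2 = -289 / 446224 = -0.00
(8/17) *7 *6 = 336/17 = 19.76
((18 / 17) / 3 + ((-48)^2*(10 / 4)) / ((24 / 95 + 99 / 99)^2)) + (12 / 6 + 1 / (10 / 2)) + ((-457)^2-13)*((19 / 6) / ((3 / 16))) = 249989902201 / 70805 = 3530681.48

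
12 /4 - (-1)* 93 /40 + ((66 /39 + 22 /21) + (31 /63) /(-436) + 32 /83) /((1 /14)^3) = 363213975407 /42339960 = 8578.51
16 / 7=2.29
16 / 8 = 2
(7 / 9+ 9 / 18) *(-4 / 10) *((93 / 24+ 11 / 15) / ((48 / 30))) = -12719 / 8640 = -1.47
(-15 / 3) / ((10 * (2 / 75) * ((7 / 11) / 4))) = -825 / 7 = -117.86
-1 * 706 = -706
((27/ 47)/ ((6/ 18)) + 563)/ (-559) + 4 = 78550/ 26273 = 2.99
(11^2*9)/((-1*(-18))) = 121/2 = 60.50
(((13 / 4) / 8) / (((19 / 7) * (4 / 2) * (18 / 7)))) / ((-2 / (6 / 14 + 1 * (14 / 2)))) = -1183 / 10944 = -0.11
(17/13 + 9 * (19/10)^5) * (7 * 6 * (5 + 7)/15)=6119475243/812500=7531.66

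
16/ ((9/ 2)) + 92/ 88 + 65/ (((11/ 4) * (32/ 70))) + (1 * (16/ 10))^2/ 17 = 863779/ 15300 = 56.46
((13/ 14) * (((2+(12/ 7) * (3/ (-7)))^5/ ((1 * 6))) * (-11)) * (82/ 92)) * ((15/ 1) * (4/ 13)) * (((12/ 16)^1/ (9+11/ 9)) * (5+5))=-17430858586350/ 1046005847047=-16.66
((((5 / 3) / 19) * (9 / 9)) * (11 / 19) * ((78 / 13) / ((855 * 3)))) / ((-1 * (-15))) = 22 / 2777895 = 0.00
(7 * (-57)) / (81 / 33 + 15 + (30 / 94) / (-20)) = -275044 / 12021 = -22.88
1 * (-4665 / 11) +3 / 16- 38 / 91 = -6795925 / 16016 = -424.32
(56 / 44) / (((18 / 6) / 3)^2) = 14 / 11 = 1.27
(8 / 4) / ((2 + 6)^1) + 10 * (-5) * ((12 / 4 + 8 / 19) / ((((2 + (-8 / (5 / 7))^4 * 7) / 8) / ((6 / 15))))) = 49308143 / 201232572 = 0.25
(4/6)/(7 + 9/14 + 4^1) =28/489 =0.06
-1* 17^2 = -289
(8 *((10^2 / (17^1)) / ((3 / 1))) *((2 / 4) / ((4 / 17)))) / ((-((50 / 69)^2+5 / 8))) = -253920 / 8761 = -28.98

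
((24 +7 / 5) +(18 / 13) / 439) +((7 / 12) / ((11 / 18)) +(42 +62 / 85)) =737303869 / 10672090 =69.09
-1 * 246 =-246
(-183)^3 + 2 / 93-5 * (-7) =-6128451.98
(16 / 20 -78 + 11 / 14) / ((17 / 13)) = -69537 / 1190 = -58.43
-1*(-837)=837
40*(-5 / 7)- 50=-550 / 7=-78.57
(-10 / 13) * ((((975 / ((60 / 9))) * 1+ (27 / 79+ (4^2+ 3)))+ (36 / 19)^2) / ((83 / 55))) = -5307385325 / 61544002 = -86.24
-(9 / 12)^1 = -3 / 4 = -0.75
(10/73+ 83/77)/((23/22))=13658/11753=1.16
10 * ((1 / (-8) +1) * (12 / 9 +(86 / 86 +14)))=1715 / 12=142.92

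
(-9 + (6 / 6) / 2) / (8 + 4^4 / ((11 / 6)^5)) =-2737867 / 6558128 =-0.42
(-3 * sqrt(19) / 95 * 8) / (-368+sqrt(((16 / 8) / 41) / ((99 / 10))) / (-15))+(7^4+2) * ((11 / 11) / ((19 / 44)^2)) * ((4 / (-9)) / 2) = -1033824 / 361 - 108 * sqrt(42845) / 587476929505+80660448 * sqrt(19) / 117495385901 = -2863.78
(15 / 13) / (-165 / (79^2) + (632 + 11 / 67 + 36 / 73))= 457870965 / 251041541296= 0.00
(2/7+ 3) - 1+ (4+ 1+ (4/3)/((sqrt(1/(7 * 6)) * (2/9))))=51/7+ 6 * sqrt(42)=46.17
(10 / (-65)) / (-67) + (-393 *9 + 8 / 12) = -9240433 / 2613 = -3536.33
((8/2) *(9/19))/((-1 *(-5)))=36/95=0.38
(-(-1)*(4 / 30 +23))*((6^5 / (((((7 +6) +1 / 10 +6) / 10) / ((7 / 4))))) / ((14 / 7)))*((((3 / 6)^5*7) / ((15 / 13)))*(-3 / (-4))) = 17904159 / 1528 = 11717.38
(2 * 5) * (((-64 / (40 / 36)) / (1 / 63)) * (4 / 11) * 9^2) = -11757312 / 11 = -1068846.55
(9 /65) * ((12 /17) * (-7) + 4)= -144 /1105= -0.13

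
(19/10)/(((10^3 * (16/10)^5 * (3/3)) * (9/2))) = 95/2359296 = 0.00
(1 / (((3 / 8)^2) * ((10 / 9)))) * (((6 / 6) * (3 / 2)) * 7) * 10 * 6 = 4032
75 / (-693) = -25 / 231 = -0.11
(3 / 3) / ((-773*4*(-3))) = 1 / 9276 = 0.00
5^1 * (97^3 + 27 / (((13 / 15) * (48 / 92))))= 237310505 / 52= 4563663.56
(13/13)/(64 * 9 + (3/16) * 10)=8/4623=0.00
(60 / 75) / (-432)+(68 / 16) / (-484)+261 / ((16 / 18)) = 76739051 / 261360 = 293.61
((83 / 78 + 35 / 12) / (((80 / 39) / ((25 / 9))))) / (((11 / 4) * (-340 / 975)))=-67275 / 11968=-5.62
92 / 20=23 / 5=4.60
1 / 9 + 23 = 23.11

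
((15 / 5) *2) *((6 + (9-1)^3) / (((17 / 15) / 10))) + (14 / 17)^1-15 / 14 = 6526741 / 238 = 27423.28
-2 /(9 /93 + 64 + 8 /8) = -31 /1009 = -0.03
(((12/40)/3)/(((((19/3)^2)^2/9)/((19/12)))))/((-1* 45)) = -27/1371800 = -0.00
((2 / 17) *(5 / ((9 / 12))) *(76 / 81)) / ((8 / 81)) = 380 / 51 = 7.45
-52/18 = -26/9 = -2.89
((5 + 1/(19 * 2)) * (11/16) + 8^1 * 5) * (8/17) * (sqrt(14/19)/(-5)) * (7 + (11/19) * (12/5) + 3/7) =-38733186 * sqrt(266)/20405525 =-30.96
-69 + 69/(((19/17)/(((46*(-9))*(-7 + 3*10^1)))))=-11170617/19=-587927.21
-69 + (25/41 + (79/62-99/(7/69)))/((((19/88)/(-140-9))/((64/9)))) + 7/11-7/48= 1279811333665819/267764112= 4779622.35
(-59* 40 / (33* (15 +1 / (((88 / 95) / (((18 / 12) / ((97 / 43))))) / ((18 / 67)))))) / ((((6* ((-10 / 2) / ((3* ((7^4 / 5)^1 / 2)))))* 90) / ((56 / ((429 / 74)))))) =30521118312832 / 2516109935625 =12.13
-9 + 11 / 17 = -142 / 17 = -8.35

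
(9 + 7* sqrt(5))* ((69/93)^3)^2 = 4.11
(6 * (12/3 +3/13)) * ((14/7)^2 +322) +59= 108347/13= 8334.38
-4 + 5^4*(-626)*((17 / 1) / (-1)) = 6651246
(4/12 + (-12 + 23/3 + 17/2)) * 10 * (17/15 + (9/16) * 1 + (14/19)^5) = 3410550159/39617584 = 86.09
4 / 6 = 2 / 3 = 0.67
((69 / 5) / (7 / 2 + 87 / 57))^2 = 6874884 / 912025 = 7.54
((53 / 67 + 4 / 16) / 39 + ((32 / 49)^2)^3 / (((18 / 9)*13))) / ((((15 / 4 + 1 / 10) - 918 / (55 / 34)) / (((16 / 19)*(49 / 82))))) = -629693290207960 / 23766279503742607741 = -0.00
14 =14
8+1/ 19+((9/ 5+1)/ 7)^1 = 803/ 95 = 8.45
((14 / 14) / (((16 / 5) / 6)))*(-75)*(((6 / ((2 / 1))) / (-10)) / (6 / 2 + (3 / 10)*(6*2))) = 1125 / 176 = 6.39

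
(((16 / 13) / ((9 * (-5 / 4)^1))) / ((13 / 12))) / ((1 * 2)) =-128 / 2535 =-0.05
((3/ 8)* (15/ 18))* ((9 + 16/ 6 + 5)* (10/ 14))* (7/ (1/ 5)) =3125/ 24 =130.21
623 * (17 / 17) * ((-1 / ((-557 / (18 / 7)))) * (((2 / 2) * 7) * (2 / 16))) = 5607 / 2228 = 2.52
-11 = -11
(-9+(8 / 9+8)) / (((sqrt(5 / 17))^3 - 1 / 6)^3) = 1156939573680*sqrt(85) / 70444997+10666681391928 / 70444997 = 302833.96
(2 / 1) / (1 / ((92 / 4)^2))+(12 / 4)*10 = 1088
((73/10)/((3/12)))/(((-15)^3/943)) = -137678/16875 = -8.16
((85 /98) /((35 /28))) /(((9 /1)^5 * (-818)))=-17 /1183401009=-0.00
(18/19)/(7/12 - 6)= -216/1235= -0.17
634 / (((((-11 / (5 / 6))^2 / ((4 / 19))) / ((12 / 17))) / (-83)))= -5262200 / 117249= -44.88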